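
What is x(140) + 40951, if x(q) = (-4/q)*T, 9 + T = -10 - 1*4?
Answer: 1433308/35 ≈ 40952.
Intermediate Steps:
T = -23 (T = -9 + (-10 - 1*4) = -9 + (-10 - 4) = -9 - 14 = -23)
x(q) = 92/q (x(q) = -4/q*(-23) = 92/q)
x(140) + 40951 = 92/140 + 40951 = 92*(1/140) + 40951 = 23/35 + 40951 = 1433308/35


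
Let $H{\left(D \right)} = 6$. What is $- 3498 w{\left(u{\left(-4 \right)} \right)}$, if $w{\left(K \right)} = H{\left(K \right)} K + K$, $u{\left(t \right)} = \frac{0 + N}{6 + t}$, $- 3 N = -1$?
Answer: $-4081$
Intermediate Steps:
$N = \frac{1}{3}$ ($N = \left(- \frac{1}{3}\right) \left(-1\right) = \frac{1}{3} \approx 0.33333$)
$u{\left(t \right)} = \frac{1}{3 \left(6 + t\right)}$ ($u{\left(t \right)} = \frac{0 + \frac{1}{3}}{6 + t} = \frac{1}{3 \left(6 + t\right)}$)
$w{\left(K \right)} = 7 K$ ($w{\left(K \right)} = 6 K + K = 7 K$)
$- 3498 w{\left(u{\left(-4 \right)} \right)} = - 3498 \cdot 7 \frac{1}{3 \left(6 - 4\right)} = - 3498 \cdot 7 \frac{1}{3 \cdot 2} = - 3498 \cdot 7 \cdot \frac{1}{3} \cdot \frac{1}{2} = - 3498 \cdot 7 \cdot \frac{1}{6} = \left(-3498\right) \frac{7}{6} = -4081$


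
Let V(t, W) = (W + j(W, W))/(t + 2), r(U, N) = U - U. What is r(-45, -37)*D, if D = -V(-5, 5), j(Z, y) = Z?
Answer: 0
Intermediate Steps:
r(U, N) = 0
V(t, W) = 2*W/(2 + t) (V(t, W) = (W + W)/(t + 2) = (2*W)/(2 + t) = 2*W/(2 + t))
D = 10/3 (D = -2*5/(2 - 5) = -2*5/(-3) = -2*5*(-1)/3 = -1*(-10/3) = 10/3 ≈ 3.3333)
r(-45, -37)*D = 0*(10/3) = 0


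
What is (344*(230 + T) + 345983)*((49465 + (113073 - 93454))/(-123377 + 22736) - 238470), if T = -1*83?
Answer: -3172398529569018/33547 ≈ -9.4566e+10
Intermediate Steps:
T = -83
(344*(230 + T) + 345983)*((49465 + (113073 - 93454))/(-123377 + 22736) - 238470) = (344*(230 - 83) + 345983)*((49465 + (113073 - 93454))/(-123377 + 22736) - 238470) = (344*147 + 345983)*((49465 + 19619)/(-100641) - 238470) = (50568 + 345983)*(69084*(-1/100641) - 238470) = 396551*(-23028/33547 - 238470) = 396551*(-7999976118/33547) = -3172398529569018/33547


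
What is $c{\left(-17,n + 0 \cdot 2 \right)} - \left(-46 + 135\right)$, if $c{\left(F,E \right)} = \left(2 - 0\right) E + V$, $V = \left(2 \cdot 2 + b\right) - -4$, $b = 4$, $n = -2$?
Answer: $-81$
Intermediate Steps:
$V = 12$ ($V = \left(2 \cdot 2 + 4\right) - -4 = \left(4 + 4\right) + 4 = 8 + 4 = 12$)
$c{\left(F,E \right)} = 12 + 2 E$ ($c{\left(F,E \right)} = \left(2 - 0\right) E + 12 = \left(2 + 0\right) E + 12 = 2 E + 12 = 12 + 2 E$)
$c{\left(-17,n + 0 \cdot 2 \right)} - \left(-46 + 135\right) = \left(12 + 2 \left(-2 + 0 \cdot 2\right)\right) - \left(-46 + 135\right) = \left(12 + 2 \left(-2 + 0\right)\right) - 89 = \left(12 + 2 \left(-2\right)\right) - 89 = \left(12 - 4\right) - 89 = 8 - 89 = -81$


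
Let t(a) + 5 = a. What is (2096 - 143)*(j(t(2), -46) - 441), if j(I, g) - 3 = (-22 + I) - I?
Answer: -898380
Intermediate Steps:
t(a) = -5 + a
j(I, g) = -19 (j(I, g) = 3 + ((-22 + I) - I) = 3 - 22 = -19)
(2096 - 143)*(j(t(2), -46) - 441) = (2096 - 143)*(-19 - 441) = 1953*(-460) = -898380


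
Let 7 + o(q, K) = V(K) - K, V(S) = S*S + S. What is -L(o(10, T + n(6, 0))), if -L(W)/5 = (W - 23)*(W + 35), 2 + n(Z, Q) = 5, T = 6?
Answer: 27795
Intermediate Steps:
n(Z, Q) = 3 (n(Z, Q) = -2 + 5 = 3)
V(S) = S + S**2 (V(S) = S**2 + S = S + S**2)
o(q, K) = -7 - K + K*(1 + K) (o(q, K) = -7 + (K*(1 + K) - K) = -7 + (-K + K*(1 + K)) = -7 - K + K*(1 + K))
L(W) = -5*(-23 + W)*(35 + W) (L(W) = -5*(W - 23)*(W + 35) = -5*(-23 + W)*(35 + W))
-L(o(10, T + n(6, 0))) = -(4025 - 60*(-7 + (6 + 3)**2) - 5*(-7 + (6 + 3)**2)**2) = -(4025 - 60*(-7 + 9**2) - 5*(-7 + 9**2)**2) = -(4025 - 60*(-7 + 81) - 5*(-7 + 81)**2) = -(4025 - 60*74 - 5*74**2) = -(4025 - 4440 - 5*5476) = -(4025 - 4440 - 27380) = -1*(-27795) = 27795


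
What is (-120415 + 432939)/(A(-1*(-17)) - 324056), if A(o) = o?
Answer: -312524/324039 ≈ -0.96446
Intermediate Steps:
(-120415 + 432939)/(A(-1*(-17)) - 324056) = (-120415 + 432939)/(-1*(-17) - 324056) = 312524/(17 - 324056) = 312524/(-324039) = 312524*(-1/324039) = -312524/324039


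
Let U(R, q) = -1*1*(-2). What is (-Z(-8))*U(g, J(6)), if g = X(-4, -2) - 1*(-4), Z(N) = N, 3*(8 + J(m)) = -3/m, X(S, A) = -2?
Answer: 16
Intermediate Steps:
J(m) = -8 - 1/m (J(m) = -8 + (-3/m)/3 = -8 - 1/m)
g = 2 (g = -2 - 1*(-4) = -2 + 4 = 2)
U(R, q) = 2 (U(R, q) = -1*(-2) = 2)
(-Z(-8))*U(g, J(6)) = -1*(-8)*2 = 8*2 = 16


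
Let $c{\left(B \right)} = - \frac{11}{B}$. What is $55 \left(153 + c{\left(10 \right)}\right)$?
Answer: $\frac{16709}{2} \approx 8354.5$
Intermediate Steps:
$55 \left(153 + c{\left(10 \right)}\right) = 55 \left(153 - \frac{11}{10}\right) = 55 \cdot \frac{1519}{10} = \frac{16709}{2}$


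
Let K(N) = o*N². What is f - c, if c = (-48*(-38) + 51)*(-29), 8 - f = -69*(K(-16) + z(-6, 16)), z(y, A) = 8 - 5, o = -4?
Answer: -16066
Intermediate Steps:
z(y, A) = 3
K(N) = -4*N²
f = -70441 (f = 8 - (-69)*(-4*(-16)² + 3) = 8 - (-69)*(-4*256 + 3) = 8 - (-69)*(-1024 + 3) = 8 - (-69)*(-1021) = 8 - 1*70449 = 8 - 70449 = -70441)
c = -54375 (c = (1824 + 51)*(-29) = 1875*(-29) = -54375)
f - c = -70441 - 1*(-54375) = -70441 + 54375 = -16066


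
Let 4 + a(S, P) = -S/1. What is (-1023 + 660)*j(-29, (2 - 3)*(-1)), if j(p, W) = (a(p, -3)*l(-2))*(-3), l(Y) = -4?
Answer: -108900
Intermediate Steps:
a(S, P) = -4 - S (a(S, P) = -4 - S/1 = -4 - S*1 = -4 - S)
j(p, W) = -48 - 12*p (j(p, W) = ((-4 - p)*(-4))*(-3) = (16 + 4*p)*(-3) = -48 - 12*p)
(-1023 + 660)*j(-29, (2 - 3)*(-1)) = (-1023 + 660)*(-48 - 12*(-29)) = -363*(-48 + 348) = -363*300 = -108900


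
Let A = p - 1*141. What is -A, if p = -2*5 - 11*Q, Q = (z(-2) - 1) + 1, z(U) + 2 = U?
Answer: 107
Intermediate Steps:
z(U) = -2 + U
Q = -4 (Q = ((-2 - 2) - 1) + 1 = (-4 - 1) + 1 = -5 + 1 = -4)
p = 34 (p = -2*5 - 11*(-4) = -10 + 44 = 34)
A = -107 (A = 34 - 1*141 = 34 - 141 = -107)
-A = -1*(-107) = 107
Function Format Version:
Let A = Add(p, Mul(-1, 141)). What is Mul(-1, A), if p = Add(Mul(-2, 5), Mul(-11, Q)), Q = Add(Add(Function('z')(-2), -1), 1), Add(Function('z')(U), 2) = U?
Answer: 107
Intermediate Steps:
Function('z')(U) = Add(-2, U)
Q = -4 (Q = Add(Add(Add(-2, -2), -1), 1) = Add(Add(-4, -1), 1) = Add(-5, 1) = -4)
p = 34 (p = Add(Mul(-2, 5), Mul(-11, -4)) = Add(-10, 44) = 34)
A = -107 (A = Add(34, Mul(-1, 141)) = Add(34, -141) = -107)
Mul(-1, A) = Mul(-1, -107) = 107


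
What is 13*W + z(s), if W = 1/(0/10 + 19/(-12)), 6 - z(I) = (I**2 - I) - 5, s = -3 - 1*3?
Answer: -745/19 ≈ -39.211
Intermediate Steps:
s = -6 (s = -3 - 3 = -6)
z(I) = 11 + I - I**2 (z(I) = 6 - ((I**2 - I) - 5) = 6 - (-5 + I**2 - I) = 6 + (5 + I - I**2) = 11 + I - I**2)
W = -12/19 (W = 1/(0*(1/10) + 19*(-1/12)) = 1/(0 - 19/12) = 1/(-19/12) = -12/19 ≈ -0.63158)
13*W + z(s) = 13*(-12/19) + (11 - 6 - 1*(-6)**2) = -156/19 + (11 - 6 - 1*36) = -156/19 + (11 - 6 - 36) = -156/19 - 31 = -745/19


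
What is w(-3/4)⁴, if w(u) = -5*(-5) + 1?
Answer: 456976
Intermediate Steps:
w(u) = 26 (w(u) = 25 + 1 = 26)
w(-3/4)⁴ = 26⁴ = 456976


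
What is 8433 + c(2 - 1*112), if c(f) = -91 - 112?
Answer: 8230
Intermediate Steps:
c(f) = -203
8433 + c(2 - 1*112) = 8433 - 203 = 8230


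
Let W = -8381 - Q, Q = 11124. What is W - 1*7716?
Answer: -27221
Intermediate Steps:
W = -19505 (W = -8381 - 1*11124 = -8381 - 11124 = -19505)
W - 1*7716 = -19505 - 1*7716 = -19505 - 7716 = -27221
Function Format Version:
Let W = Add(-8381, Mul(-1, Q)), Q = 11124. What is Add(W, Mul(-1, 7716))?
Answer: -27221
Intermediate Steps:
W = -19505 (W = Add(-8381, Mul(-1, 11124)) = Add(-8381, -11124) = -19505)
Add(W, Mul(-1, 7716)) = Add(-19505, Mul(-1, 7716)) = Add(-19505, -7716) = -27221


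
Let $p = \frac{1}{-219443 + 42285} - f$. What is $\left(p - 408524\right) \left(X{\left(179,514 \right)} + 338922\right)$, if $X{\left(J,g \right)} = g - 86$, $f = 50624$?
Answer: $- \frac{13801659969499875}{88579} \approx -1.5581 \cdot 10^{11}$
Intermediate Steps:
$X{\left(J,g \right)} = -86 + g$
$p = - \frac{8968446593}{177158}$ ($p = \frac{1}{-219443 + 42285} - 50624 = \frac{1}{-177158} - 50624 = - \frac{1}{177158} - 50624 = - \frac{8968446593}{177158} \approx -50624.0$)
$\left(p - 408524\right) \left(X{\left(179,514 \right)} + 338922\right) = \left(- \frac{8968446593}{177158} - 408524\right) \left(\left(-86 + 514\right) + 338922\right) = - \frac{81341741385 \left(428 + 338922\right)}{177158} = \left(- \frac{81341741385}{177158}\right) 339350 = - \frac{13801659969499875}{88579}$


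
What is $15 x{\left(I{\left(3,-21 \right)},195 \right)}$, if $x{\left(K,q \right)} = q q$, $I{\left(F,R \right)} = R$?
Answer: $570375$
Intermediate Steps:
$x{\left(K,q \right)} = q^{2}$
$15 x{\left(I{\left(3,-21 \right)},195 \right)} = 15 \cdot 195^{2} = 15 \cdot 38025 = 570375$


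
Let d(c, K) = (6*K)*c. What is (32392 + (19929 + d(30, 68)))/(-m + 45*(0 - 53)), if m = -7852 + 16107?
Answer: -9223/1520 ≈ -6.0678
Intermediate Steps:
m = 8255
d(c, K) = 6*K*c
(32392 + (19929 + d(30, 68)))/(-m + 45*(0 - 53)) = (32392 + (19929 + 6*68*30))/(-1*8255 + 45*(0 - 53)) = (32392 + (19929 + 12240))/(-8255 + 45*(-53)) = (32392 + 32169)/(-8255 - 2385) = 64561/(-10640) = 64561*(-1/10640) = -9223/1520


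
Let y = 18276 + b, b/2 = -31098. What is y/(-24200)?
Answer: 1098/605 ≈ 1.8149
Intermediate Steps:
b = -62196 (b = 2*(-31098) = -62196)
y = -43920 (y = 18276 - 62196 = -43920)
y/(-24200) = -43920/(-24200) = -43920*(-1/24200) = 1098/605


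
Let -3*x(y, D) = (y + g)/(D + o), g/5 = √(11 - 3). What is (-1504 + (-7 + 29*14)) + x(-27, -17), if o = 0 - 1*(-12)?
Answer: -5534/5 + 2*√2/3 ≈ -1105.9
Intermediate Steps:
o = 12 (o = 0 + 12 = 12)
g = 10*√2 (g = 5*√(11 - 3) = 5*√8 = 5*(2*√2) = 10*√2 ≈ 14.142)
x(y, D) = -(y + 10*√2)/(3*(12 + D)) (x(y, D) = -(y + 10*√2)/(3*(D + 12)) = -(y + 10*√2)/(3*(12 + D)))
(-1504 + (-7 + 29*14)) + x(-27, -17) = (-1504 + (-7 + 29*14)) + (-1*(-27) - 10*√2)/(3*(12 - 17)) = (-1504 + (-7 + 406)) + (⅓)*(27 - 10*√2)/(-5) = (-1504 + 399) + (⅓)*(-⅕)*(27 - 10*√2) = -1105 + (-9/5 + 2*√2/3) = -5534/5 + 2*√2/3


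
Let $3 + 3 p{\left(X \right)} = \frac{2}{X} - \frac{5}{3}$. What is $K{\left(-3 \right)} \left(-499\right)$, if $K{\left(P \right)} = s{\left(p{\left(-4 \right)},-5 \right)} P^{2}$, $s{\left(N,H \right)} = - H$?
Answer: $-22455$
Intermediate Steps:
$p{\left(X \right)} = - \frac{14}{9} + \frac{2}{3 X}$ ($p{\left(X \right)} = -1 + \frac{\frac{2}{X} - \frac{5}{3}}{3} = -1 + \frac{- \frac{5}{3} + \frac{2}{X}}{3} = -1 - \left(\frac{5}{9} - \frac{2}{3 X}\right) = - \frac{14}{9} + \frac{2}{3 X}$)
$K{\left(P \right)} = 5 P^{2}$ ($K{\left(P \right)} = \left(-1\right) \left(-5\right) P^{2} = 5 P^{2}$)
$K{\left(-3 \right)} \left(-499\right) = 5 \left(-3\right)^{2} \left(-499\right) = 5 \cdot 9 \left(-499\right) = 45 \left(-499\right) = -22455$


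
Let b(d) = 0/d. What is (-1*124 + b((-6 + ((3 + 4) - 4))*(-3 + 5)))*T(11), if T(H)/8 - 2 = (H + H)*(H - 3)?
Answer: -176576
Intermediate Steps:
T(H) = 16 + 16*H*(-3 + H) (T(H) = 16 + 8*((H + H)*(H - 3)) = 16 + 8*((2*H)*(-3 + H)) = 16 + 8*(2*H*(-3 + H)) = 16 + 16*H*(-3 + H))
b(d) = 0
(-1*124 + b((-6 + ((3 + 4) - 4))*(-3 + 5)))*T(11) = (-1*124 + 0)*(16 - 48*11 + 16*11²) = (-124 + 0)*(16 - 528 + 16*121) = -124*(16 - 528 + 1936) = -124*1424 = -176576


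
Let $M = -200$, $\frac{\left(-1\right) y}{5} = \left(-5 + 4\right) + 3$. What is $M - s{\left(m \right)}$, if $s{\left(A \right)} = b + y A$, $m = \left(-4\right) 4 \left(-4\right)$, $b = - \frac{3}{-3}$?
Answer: $439$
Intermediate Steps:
$b = 1$ ($b = \left(-3\right) \left(- \frac{1}{3}\right) = 1$)
$y = -10$ ($y = - 5 \left(\left(-5 + 4\right) + 3\right) = - 5 \left(-1 + 3\right) = \left(-5\right) 2 = -10$)
$m = 64$ ($m = \left(-16\right) \left(-4\right) = 64$)
$s{\left(A \right)} = 1 - 10 A$
$M - s{\left(m \right)} = -200 - \left(1 - 640\right) = -200 - -639 = -200 + 639 = 439$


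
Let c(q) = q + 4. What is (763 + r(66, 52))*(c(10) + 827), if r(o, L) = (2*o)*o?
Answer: 7968475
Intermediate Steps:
c(q) = 4 + q
r(o, L) = 2*o²
(763 + r(66, 52))*(c(10) + 827) = (763 + 2*66²)*((4 + 10) + 827) = (763 + 2*4356)*(14 + 827) = (763 + 8712)*841 = 9475*841 = 7968475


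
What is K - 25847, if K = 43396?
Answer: 17549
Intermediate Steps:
K - 25847 = 43396 - 25847 = 17549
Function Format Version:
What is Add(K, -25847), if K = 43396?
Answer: 17549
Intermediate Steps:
Add(K, -25847) = Add(43396, -25847) = 17549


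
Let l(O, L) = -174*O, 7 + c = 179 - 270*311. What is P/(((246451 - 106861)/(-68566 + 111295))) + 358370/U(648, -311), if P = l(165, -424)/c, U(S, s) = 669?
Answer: 1411718723663/2634860514 ≈ 535.79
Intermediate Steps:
c = -83798 (c = -7 + (179 - 270*311) = -7 + (179 - 83970) = -7 - 83791 = -83798)
P = 1305/3809 (P = -174*165/(-83798) = -28710*(-1/83798) = 1305/3809 ≈ 0.34261)
P/(((246451 - 106861)/(-68566 + 111295))) + 358370/U(648, -311) = 1305/(3809*(((246451 - 106861)/(-68566 + 111295)))) + 358370/669 = 1305/(3809*((139590/42729))) + 358370*(1/669) = 1305/(3809*((139590*(1/42729)))) + 358370/669 = 1305/(3809*(46530/14243)) + 358370/669 = (1305/3809)*(14243/46530) + 358370/669 = 413047/3938506 + 358370/669 = 1411718723663/2634860514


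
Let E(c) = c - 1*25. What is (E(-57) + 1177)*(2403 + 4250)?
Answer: 7285035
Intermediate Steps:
E(c) = -25 + c (E(c) = c - 25 = -25 + c)
(E(-57) + 1177)*(2403 + 4250) = ((-25 - 57) + 1177)*(2403 + 4250) = (-82 + 1177)*6653 = 1095*6653 = 7285035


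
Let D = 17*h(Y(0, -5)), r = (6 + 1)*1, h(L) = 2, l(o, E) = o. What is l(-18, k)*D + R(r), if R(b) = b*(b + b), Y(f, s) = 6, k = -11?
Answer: -514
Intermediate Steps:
r = 7 (r = 7*1 = 7)
D = 34 (D = 17*2 = 34)
R(b) = 2*b² (R(b) = b*(2*b) = 2*b²)
l(-18, k)*D + R(r) = -18*34 + 2*7² = -612 + 2*49 = -612 + 98 = -514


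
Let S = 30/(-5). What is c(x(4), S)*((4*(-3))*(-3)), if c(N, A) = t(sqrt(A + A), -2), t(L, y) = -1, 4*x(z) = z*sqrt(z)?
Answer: -36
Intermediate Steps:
x(z) = z**(3/2)/4 (x(z) = (z*sqrt(z))/4 = z**(3/2)/4)
S = -6 (S = 30*(-1/5) = -6)
c(N, A) = -1
c(x(4), S)*((4*(-3))*(-3)) = -4*(-3)*(-3) = -(-12)*(-3) = -1*36 = -36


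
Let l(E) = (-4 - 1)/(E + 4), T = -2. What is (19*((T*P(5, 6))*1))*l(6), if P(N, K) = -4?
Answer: -76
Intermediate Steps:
l(E) = -5/(4 + E)
(19*((T*P(5, 6))*1))*l(6) = (19*(-2*(-4)*1))*(-5/(4 + 6)) = (19*(8*1))*(-5/10) = (19*8)*(-5*⅒) = 152*(-½) = -76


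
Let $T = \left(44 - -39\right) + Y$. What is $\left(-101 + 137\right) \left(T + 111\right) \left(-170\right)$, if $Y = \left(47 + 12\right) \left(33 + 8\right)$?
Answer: $-15991560$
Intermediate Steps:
$Y = 2419$ ($Y = 59 \cdot 41 = 2419$)
$T = 2502$ ($T = \left(44 - -39\right) + 2419 = \left(44 + 39\right) + 2419 = 83 + 2419 = 2502$)
$\left(-101 + 137\right) \left(T + 111\right) \left(-170\right) = \left(-101 + 137\right) \left(2502 + 111\right) \left(-170\right) = 36 \cdot 2613 \left(-170\right) = 94068 \left(-170\right) = -15991560$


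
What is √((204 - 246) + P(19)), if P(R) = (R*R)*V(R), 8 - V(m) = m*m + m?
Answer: 3*I*√14926 ≈ 366.52*I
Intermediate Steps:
V(m) = 8 - m - m² (V(m) = 8 - (m*m + m) = 8 - (m² + m) = 8 - (m + m²) = 8 + (-m - m²) = 8 - m - m²)
P(R) = R²*(8 - R - R²) (P(R) = (R*R)*(8 - R - R²) = R²*(8 - R - R²))
√((204 - 246) + P(19)) = √((204 - 246) + 19²*(8 - 1*19 - 1*19²)) = √(-42 + 361*(8 - 19 - 1*361)) = √(-42 + 361*(8 - 19 - 361)) = √(-42 + 361*(-372)) = √(-42 - 134292) = √(-134334) = 3*I*√14926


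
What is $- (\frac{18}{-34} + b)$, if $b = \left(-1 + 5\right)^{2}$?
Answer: $- \frac{263}{17} \approx -15.471$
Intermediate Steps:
$b = 16$ ($b = 4^{2} = 16$)
$- (\frac{18}{-34} + b) = - (\frac{18}{-34} + 16) = - (18 \left(- \frac{1}{34}\right) + 16) = - (- \frac{9}{17} + 16) = \left(-1\right) \frac{263}{17} = - \frac{263}{17}$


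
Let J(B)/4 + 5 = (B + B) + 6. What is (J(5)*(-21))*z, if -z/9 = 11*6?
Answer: 548856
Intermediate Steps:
J(B) = 4 + 8*B (J(B) = -20 + 4*((B + B) + 6) = -20 + 4*(2*B + 6) = -20 + 4*(6 + 2*B) = -20 + (24 + 8*B) = 4 + 8*B)
z = -594 (z = -99*6 = -9*66 = -594)
(J(5)*(-21))*z = ((4 + 8*5)*(-21))*(-594) = ((4 + 40)*(-21))*(-594) = (44*(-21))*(-594) = -924*(-594) = 548856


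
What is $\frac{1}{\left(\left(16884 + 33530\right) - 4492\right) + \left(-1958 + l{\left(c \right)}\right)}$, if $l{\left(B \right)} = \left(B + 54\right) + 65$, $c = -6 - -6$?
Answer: $\frac{1}{44083} \approx 2.2684 \cdot 10^{-5}$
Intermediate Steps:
$c = 0$ ($c = -6 + 6 = 0$)
$l{\left(B \right)} = 119 + B$ ($l{\left(B \right)} = \left(54 + B\right) + 65 = 119 + B$)
$\frac{1}{\left(\left(16884 + 33530\right) - 4492\right) + \left(-1958 + l{\left(c \right)}\right)} = \frac{1}{\left(\left(16884 + 33530\right) - 4492\right) + \left(-1958 + \left(119 + 0\right)\right)} = \frac{1}{\left(50414 - 4492\right) + \left(-1958 + 119\right)} = \frac{1}{45922 - 1839} = \frac{1}{44083}$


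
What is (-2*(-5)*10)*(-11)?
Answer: -1100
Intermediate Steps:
(-2*(-5)*10)*(-11) = (10*10)*(-11) = 100*(-11) = -1100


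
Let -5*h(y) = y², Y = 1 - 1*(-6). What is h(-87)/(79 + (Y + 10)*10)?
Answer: -2523/415 ≈ -6.0795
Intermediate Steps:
Y = 7 (Y = 1 + 6 = 7)
h(y) = -y²/5
h(-87)/(79 + (Y + 10)*10) = (-⅕*(-87)²)/(79 + (7 + 10)*10) = (-⅕*7569)/(79 + 17*10) = -7569/5/(79 + 170) = -7569/5/249 = (1/249)*(-7569/5) = -2523/415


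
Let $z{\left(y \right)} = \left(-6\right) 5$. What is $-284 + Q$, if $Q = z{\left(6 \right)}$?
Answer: $-314$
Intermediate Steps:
$z{\left(y \right)} = -30$
$Q = -30$
$-284 + Q = -284 - 30 = -314$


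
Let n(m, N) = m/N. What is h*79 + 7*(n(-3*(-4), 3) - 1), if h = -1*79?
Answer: -6220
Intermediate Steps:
h = -79
h*79 + 7*(n(-3*(-4), 3) - 1) = -79*79 + 7*(-3*(-4)/3 - 1) = -6241 + 7*(12*(⅓) - 1) = -6241 + 7*(4 - 1) = -6241 + 7*3 = -6241 + 21 = -6220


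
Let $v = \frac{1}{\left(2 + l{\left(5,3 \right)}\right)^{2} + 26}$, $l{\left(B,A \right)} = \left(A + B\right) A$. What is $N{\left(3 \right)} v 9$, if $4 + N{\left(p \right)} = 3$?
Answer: $- \frac{1}{78} \approx -0.012821$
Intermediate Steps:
$N{\left(p \right)} = -1$ ($N{\left(p \right)} = -4 + 3 = -1$)
$l{\left(B,A \right)} = A \left(A + B\right)$
$v = \frac{1}{702}$ ($v = \frac{1}{\left(2 + 3 \left(3 + 5\right)\right)^{2} + 26} = \frac{1}{\left(2 + 3 \cdot 8\right)^{2} + 26} = \frac{1}{\left(2 + 24\right)^{2} + 26} = \frac{1}{26^{2} + 26} = \frac{1}{676 + 26} = \frac{1}{702} \approx 0.0014245$)
$N{\left(3 \right)} v 9 = \left(-1\right) \frac{1}{702} \cdot 9 = \left(- \frac{1}{702}\right) 9 = - \frac{1}{78}$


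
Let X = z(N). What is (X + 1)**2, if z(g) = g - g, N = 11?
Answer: 1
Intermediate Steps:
z(g) = 0
X = 0
(X + 1)**2 = (0 + 1)**2 = 1**2 = 1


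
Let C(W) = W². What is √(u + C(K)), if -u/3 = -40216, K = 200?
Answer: 2*√40162 ≈ 400.81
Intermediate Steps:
u = 120648 (u = -3*(-40216) = 120648)
√(u + C(K)) = √(120648 + 200²) = √(120648 + 40000) = √160648 = 2*√40162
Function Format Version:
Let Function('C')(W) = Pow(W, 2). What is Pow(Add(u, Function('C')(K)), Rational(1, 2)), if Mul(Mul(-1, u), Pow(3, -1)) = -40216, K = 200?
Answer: Mul(2, Pow(40162, Rational(1, 2))) ≈ 400.81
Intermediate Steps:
u = 120648 (u = Mul(-3, -40216) = 120648)
Pow(Add(u, Function('C')(K)), Rational(1, 2)) = Pow(Add(120648, Pow(200, 2)), Rational(1, 2)) = Pow(Add(120648, 40000), Rational(1, 2)) = Pow(160648, Rational(1, 2)) = Mul(2, Pow(40162, Rational(1, 2)))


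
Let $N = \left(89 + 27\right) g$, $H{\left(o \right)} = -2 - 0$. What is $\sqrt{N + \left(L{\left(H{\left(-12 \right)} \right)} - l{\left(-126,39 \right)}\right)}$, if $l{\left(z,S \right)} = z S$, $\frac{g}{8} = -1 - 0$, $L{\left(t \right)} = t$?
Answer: $4 \sqrt{249} \approx 63.119$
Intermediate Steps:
$H{\left(o \right)} = -2$ ($H{\left(o \right)} = -2 + 0 = -2$)
$g = -8$ ($g = 8 \left(-1 - 0\right) = 8 \left(-1 + 0\right) = 8 \left(-1\right) = -8$)
$l{\left(z,S \right)} = S z$
$N = -928$ ($N = \left(89 + 27\right) \left(-8\right) = 116 \left(-8\right) = -928$)
$\sqrt{N + \left(L{\left(H{\left(-12 \right)} \right)} - l{\left(-126,39 \right)}\right)} = \sqrt{-928 - \left(2 + 39 \left(-126\right)\right)} = \sqrt{-928 - -4912} = \sqrt{-928 + \left(-2 + 4914\right)} = \sqrt{-928 + 4912} = \sqrt{3984} = 4 \sqrt{249}$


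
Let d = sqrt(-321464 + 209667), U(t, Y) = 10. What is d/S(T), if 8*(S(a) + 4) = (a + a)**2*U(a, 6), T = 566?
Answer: I*sqrt(111797)/1601776 ≈ 0.00020874*I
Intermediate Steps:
S(a) = -4 + 5*a**2 (S(a) = -4 + ((a + a)**2*10)/8 = -4 + ((2*a)**2*10)/8 = -4 + ((4*a**2)*10)/8 = -4 + (40*a**2)/8 = -4 + 5*a**2)
d = I*sqrt(111797) (d = sqrt(-111797) = I*sqrt(111797) ≈ 334.36*I)
d/S(T) = (I*sqrt(111797))/(-4 + 5*566**2) = (I*sqrt(111797))/(-4 + 5*320356) = (I*sqrt(111797))/(-4 + 1601780) = (I*sqrt(111797))/1601776 = (I*sqrt(111797))*(1/1601776) = I*sqrt(111797)/1601776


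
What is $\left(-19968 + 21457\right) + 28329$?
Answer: $29818$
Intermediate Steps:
$\left(-19968 + 21457\right) + 28329 = 1489 + 28329 = 29818$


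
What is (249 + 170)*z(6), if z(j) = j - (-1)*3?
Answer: 3771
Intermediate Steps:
z(j) = 3 + j (z(j) = j - 1*(-3) = j + 3 = 3 + j)
(249 + 170)*z(6) = (249 + 170)*(3 + 6) = 419*9 = 3771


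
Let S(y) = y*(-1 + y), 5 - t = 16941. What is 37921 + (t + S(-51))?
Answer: 23637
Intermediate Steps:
t = -16936 (t = 5 - 1*16941 = 5 - 16941 = -16936)
37921 + (t + S(-51)) = 37921 + (-16936 - 51*(-1 - 51)) = 37921 + (-16936 - 51*(-52)) = 37921 + (-16936 + 2652) = 37921 - 14284 = 23637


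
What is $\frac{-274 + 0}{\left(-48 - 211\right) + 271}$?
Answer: $- \frac{137}{6} \approx -22.833$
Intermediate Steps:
$\frac{-274 + 0}{\left(-48 - 211\right) + 271} = - \frac{274}{-259 + 271} = - \frac{274}{12} = \left(-274\right) \frac{1}{12} = - \frac{137}{6}$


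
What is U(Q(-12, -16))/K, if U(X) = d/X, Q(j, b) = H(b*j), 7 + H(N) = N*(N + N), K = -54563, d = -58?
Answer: 58/4022438923 ≈ 1.4419e-8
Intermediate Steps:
H(N) = -7 + 2*N² (H(N) = -7 + N*(N + N) = -7 + N*(2*N) = -7 + 2*N²)
Q(j, b) = -7 + 2*b²*j² (Q(j, b) = -7 + 2*(b*j)² = -7 + 2*(b²*j²) = -7 + 2*b²*j²)
U(X) = -58/X
U(Q(-12, -16))/K = -58/(-7 + 2*(-16)²*(-12)²)/(-54563) = -58/(-7 + 2*256*144)*(-1/54563) = -58/(-7 + 73728)*(-1/54563) = -58/73721*(-1/54563) = 58/4022438923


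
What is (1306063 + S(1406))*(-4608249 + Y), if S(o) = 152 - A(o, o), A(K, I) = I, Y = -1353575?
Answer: -7779041611616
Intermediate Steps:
S(o) = 152 - o
(1306063 + S(1406))*(-4608249 + Y) = (1306063 + (152 - 1*1406))*(-4608249 - 1353575) = (1306063 + (152 - 1406))*(-5961824) = (1306063 - 1254)*(-5961824) = 1304809*(-5961824) = -7779041611616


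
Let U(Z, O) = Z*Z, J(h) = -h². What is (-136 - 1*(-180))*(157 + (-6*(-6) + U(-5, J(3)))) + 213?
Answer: 9805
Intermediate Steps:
U(Z, O) = Z²
(-136 - 1*(-180))*(157 + (-6*(-6) + U(-5, J(3)))) + 213 = (-136 - 1*(-180))*(157 + (-6*(-6) + (-5)²)) + 213 = (-136 + 180)*(157 + (36 + 25)) + 213 = 44*(157 + 61) + 213 = 44*218 + 213 = 9592 + 213 = 9805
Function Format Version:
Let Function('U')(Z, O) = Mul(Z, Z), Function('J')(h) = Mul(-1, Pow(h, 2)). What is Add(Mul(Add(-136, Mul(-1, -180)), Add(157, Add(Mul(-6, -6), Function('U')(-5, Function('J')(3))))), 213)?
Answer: 9805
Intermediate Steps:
Function('U')(Z, O) = Pow(Z, 2)
Add(Mul(Add(-136, Mul(-1, -180)), Add(157, Add(Mul(-6, -6), Function('U')(-5, Function('J')(3))))), 213) = Add(Mul(Add(-136, Mul(-1, -180)), Add(157, Add(Mul(-6, -6), Pow(-5, 2)))), 213) = Add(Mul(Add(-136, 180), Add(157, Add(36, 25))), 213) = Add(Mul(44, Add(157, 61)), 213) = Add(Mul(44, 218), 213) = Add(9592, 213) = 9805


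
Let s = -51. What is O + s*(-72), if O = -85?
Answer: 3587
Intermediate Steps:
O + s*(-72) = -85 - 51*(-72) = -85 + 3672 = 3587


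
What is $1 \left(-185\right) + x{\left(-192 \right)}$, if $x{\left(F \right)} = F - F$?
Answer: $-185$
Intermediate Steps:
$x{\left(F \right)} = 0$
$1 \left(-185\right) + x{\left(-192 \right)} = 1 \left(-185\right) + 0 = -185 + 0 = -185$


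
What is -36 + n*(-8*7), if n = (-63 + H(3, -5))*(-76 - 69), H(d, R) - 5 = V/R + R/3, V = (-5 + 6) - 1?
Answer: -1453588/3 ≈ -4.8453e+5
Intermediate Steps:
V = 0 (V = 1 - 1 = 0)
H(d, R) = 5 + R/3 (H(d, R) = 5 + (0/R + R/3) = 5 + (0 + R*(⅓)) = 5 + (0 + R/3) = 5 + R/3)
n = 25955/3 (n = (-63 + (5 + (⅓)*(-5)))*(-76 - 69) = (-63 + (5 - 5/3))*(-145) = (-63 + 10/3)*(-145) = -179/3*(-145) = 25955/3 ≈ 8651.7)
-36 + n*(-8*7) = -36 + 25955*(-8*7)/3 = -36 + (25955/3)*(-56) = -36 - 1453480/3 = -1453588/3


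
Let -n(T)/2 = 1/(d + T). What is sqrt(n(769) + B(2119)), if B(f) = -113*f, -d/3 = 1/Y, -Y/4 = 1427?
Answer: I*sqrt(4613500872092063455)/4389455 ≈ 489.33*I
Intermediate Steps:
Y = -5708 (Y = -4*1427 = -5708)
d = 3/5708 (d = -3/(-5708) = -3*(-1/5708) = 3/5708 ≈ 0.00052558)
n(T) = -2/(3/5708 + T)
sqrt(n(769) + B(2119)) = sqrt(-11416/(3 + 5708*769) - 113*2119) = sqrt(-11416/(3 + 4389452) - 239447) = sqrt(-11416/4389455 - 239447) = sqrt(-1051041842801/4389455) = I*sqrt(4613500872092063455)/4389455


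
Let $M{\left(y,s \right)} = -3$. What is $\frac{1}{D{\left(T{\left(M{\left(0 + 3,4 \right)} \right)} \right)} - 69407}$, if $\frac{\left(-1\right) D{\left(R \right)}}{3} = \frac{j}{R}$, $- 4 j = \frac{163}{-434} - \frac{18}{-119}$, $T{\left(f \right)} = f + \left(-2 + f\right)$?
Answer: $- \frac{236096}{16386710107} \approx -1.4408 \cdot 10^{-5}$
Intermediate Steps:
$T{\left(f \right)} = -2 + 2 f$
$j = \frac{1655}{29512}$ ($j = - \frac{\frac{163}{-434} - \frac{18}{-119}}{4} = - \frac{163 \left(- \frac{1}{434}\right) - - \frac{18}{119}}{4} = - \frac{- \frac{163}{434} + \frac{18}{119}}{4} = \left(- \frac{1}{4}\right) \left(- \frac{1655}{7378}\right) = \frac{1655}{29512} \approx 0.056079$)
$D{\left(R \right)} = - \frac{4965}{29512 R}$ ($D{\left(R \right)} = - 3 \frac{1655}{29512 R} = - \frac{4965}{29512 R}$)
$\frac{1}{D{\left(T{\left(M{\left(0 + 3,4 \right)} \right)} \right)} - 69407} = \frac{1}{- \frac{4965}{29512 \left(-2 + 2 \left(-3\right)\right)} - 69407} = \frac{1}{- \frac{4965}{29512 \left(-2 - 6\right)} - 69407} = \frac{1}{- \frac{4965}{29512 \left(-8\right)} - 69407} = \frac{1}{\left(- \frac{4965}{29512}\right) \left(- \frac{1}{8}\right) - 69407} = \frac{1}{\frac{4965}{236096} - 69407} = \frac{1}{- \frac{16386710107}{236096}} = - \frac{236096}{16386710107}$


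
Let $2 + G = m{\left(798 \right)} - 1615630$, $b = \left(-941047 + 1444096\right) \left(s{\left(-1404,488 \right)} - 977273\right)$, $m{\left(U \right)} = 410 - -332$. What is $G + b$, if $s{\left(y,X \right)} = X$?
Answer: $-491372332355$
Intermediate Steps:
$m{\left(U \right)} = 742$ ($m{\left(U \right)} = 410 + 332 = 742$)
$b = -491370717465$ ($b = \left(-941047 + 1444096\right) \left(488 - 977273\right) = 503049 \left(-976785\right) = -491370717465$)
$G = -1614890$ ($G = -2 + \left(742 - 1615630\right) = -2 - 1614888 = -1614890$)
$G + b = -1614890 - 491370717465 = -491372332355$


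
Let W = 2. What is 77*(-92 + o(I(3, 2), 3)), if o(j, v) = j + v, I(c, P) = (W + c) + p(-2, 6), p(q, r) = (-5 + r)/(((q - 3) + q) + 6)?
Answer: -6545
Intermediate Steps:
p(q, r) = (-5 + r)/(3 + 2*q) (p(q, r) = (-5 + r)/(((-3 + q) + q) + 6) = (-5 + r)/((-3 + 2*q) + 6) = (-5 + r)/(3 + 2*q))
I(c, P) = 1 + c (I(c, P) = (2 + c) + (-5 + 6)/(3 + 2*(-2)) = (2 + c) + 1/(3 - 4) = (2 + c) + 1/(-1) = (2 + c) - 1*1 = (2 + c) - 1 = 1 + c)
77*(-92 + o(I(3, 2), 3)) = 77*(-92 + ((1 + 3) + 3)) = 77*(-92 + (4 + 3)) = 77*(-92 + 7) = 77*(-85) = -6545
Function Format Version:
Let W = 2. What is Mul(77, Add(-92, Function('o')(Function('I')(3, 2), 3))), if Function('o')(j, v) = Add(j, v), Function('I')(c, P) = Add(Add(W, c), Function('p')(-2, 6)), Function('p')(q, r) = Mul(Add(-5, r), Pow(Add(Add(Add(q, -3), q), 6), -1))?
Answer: -6545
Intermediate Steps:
Function('p')(q, r) = Mul(Pow(Add(3, Mul(2, q)), -1), Add(-5, r)) (Function('p')(q, r) = Mul(Add(-5, r), Pow(Add(Add(Add(-3, q), q), 6), -1)) = Mul(Add(-5, r), Pow(Add(Add(-3, Mul(2, q)), 6), -1)) = Mul(Add(-5, r), Pow(Add(3, Mul(2, q)), -1)) = Mul(Pow(Add(3, Mul(2, q)), -1), Add(-5, r)))
Function('I')(c, P) = Add(1, c) (Function('I')(c, P) = Add(Add(2, c), Mul(Pow(Add(3, Mul(2, -2)), -1), Add(-5, 6))) = Add(Add(2, c), Mul(Pow(Add(3, -4), -1), 1)) = Add(Add(2, c), Mul(Pow(-1, -1), 1)) = Add(Add(2, c), Mul(-1, 1)) = Add(Add(2, c), -1) = Add(1, c))
Mul(77, Add(-92, Function('o')(Function('I')(3, 2), 3))) = Mul(77, Add(-92, Add(Add(1, 3), 3))) = Mul(77, Add(-92, Add(4, 3))) = Mul(77, Add(-92, 7)) = Mul(77, -85) = -6545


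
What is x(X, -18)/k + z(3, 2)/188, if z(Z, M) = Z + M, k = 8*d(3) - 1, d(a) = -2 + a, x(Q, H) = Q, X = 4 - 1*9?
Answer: -905/1316 ≈ -0.68769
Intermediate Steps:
X = -5 (X = 4 - 9 = -5)
k = 7 (k = 8*(-2 + 3) - 1 = 8*1 - 1 = 8 - 1 = 7)
z(Z, M) = M + Z
x(X, -18)/k + z(3, 2)/188 = -5/7 + (2 + 3)/188 = -5*⅐ + 5*(1/188) = -5/7 + 5/188 = -905/1316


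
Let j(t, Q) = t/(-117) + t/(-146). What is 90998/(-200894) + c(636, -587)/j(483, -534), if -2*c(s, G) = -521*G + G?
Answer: 87288352607003/4253227321 ≈ 20523.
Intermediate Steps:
c(s, G) = 260*G (c(s, G) = -(-521*G + G)/2 = -(-260)*G = 260*G)
j(t, Q) = -263*t/17082 (j(t, Q) = t*(-1/117) + t*(-1/146) = -t/117 - t/146 = -263*t/17082)
90998/(-200894) + c(636, -587)/j(483, -534) = 90998/(-200894) + (260*(-587))/((-263/17082*483)) = 90998*(-1/200894) - 152620/(-42343/5694) = -45499/100447 - 152620*(-5694/42343) = -45499/100447 + 869018280/42343 = 87288352607003/4253227321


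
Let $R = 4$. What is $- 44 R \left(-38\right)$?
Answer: $6688$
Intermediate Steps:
$- 44 R \left(-38\right) = \left(-44\right) 4 \left(-38\right) = \left(-176\right) \left(-38\right) = 6688$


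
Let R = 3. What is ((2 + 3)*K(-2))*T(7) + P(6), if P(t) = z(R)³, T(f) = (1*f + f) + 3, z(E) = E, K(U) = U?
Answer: -143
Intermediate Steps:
T(f) = 3 + 2*f (T(f) = (f + f) + 3 = 2*f + 3 = 3 + 2*f)
P(t) = 27 (P(t) = 3³ = 27)
((2 + 3)*K(-2))*T(7) + P(6) = ((2 + 3)*(-2))*(3 + 2*7) + 27 = (5*(-2))*(3 + 14) + 27 = -10*17 + 27 = -170 + 27 = -143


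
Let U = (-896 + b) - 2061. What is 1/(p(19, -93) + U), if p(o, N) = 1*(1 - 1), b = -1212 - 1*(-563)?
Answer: -1/3606 ≈ -0.00027732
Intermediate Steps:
b = -649 (b = -1212 + 563 = -649)
U = -3606 (U = (-896 - 649) - 2061 = -1545 - 2061 = -3606)
p(o, N) = 0 (p(o, N) = 1*0 = 0)
1/(p(19, -93) + U) = 1/(0 - 3606) = 1/(-3606) = -1/3606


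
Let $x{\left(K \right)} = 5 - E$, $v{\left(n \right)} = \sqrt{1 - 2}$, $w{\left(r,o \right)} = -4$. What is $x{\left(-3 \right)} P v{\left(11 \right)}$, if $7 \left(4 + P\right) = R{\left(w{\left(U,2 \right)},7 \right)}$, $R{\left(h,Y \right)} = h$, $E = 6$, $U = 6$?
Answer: $\frac{32 i}{7} \approx 4.5714 i$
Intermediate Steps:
$v{\left(n \right)} = i$ ($v{\left(n \right)} = \sqrt{-1} = i$)
$x{\left(K \right)} = -1$ ($x{\left(K \right)} = 5 - 6 = -1$)
$P = - \frac{32}{7}$ ($P = -4 + \frac{1}{7} \left(-4\right) = -4 - \frac{4}{7} = - \frac{32}{7} \approx -4.5714$)
$x{\left(-3 \right)} P v{\left(11 \right)} = \left(-1\right) \left(- \frac{32}{7}\right) i = \frac{32 i}{7}$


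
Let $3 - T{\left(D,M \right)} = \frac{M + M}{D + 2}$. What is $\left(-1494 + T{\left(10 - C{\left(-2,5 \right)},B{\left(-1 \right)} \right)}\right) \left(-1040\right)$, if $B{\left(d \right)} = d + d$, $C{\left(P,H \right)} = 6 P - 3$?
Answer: $\frac{41863120}{27} \approx 1.5505 \cdot 10^{6}$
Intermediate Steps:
$C{\left(P,H \right)} = -3 + 6 P$
$B{\left(d \right)} = 2 d$
$T{\left(D,M \right)} = 3 - \frac{2 M}{2 + D}$ ($T{\left(D,M \right)} = 3 - \frac{M + M}{D + 2} = 3 - \frac{2 M}{2 + D}$)
$\left(-1494 + T{\left(10 - C{\left(-2,5 \right)},B{\left(-1 \right)} \right)}\right) \left(-1040\right) = \left(-1494 + \frac{6 - 2 \cdot 2 \left(-1\right) + 3 \left(10 - \left(-3 + 6 \left(-2\right)\right)\right)}{2 + \left(10 - \left(-3 + 6 \left(-2\right)\right)\right)}\right) \left(-1040\right) = \left(-1494 + \frac{6 - -4 + 3 \left(10 - \left(-3 - 12\right)\right)}{2 + \left(10 - \left(-3 - 12\right)\right)}\right) \left(-1040\right) = \left(-1494 + \frac{6 + 4 + 3 \left(10 - -15\right)}{2 + \left(10 - -15\right)}\right) \left(-1040\right) = \left(-1494 + \frac{6 + 4 + 3 \left(10 + 15\right)}{2 + \left(10 + 15\right)}\right) \left(-1040\right) = \left(-1494 + \frac{6 + 4 + 3 \cdot 25}{2 + 25}\right) \left(-1040\right) = \left(-1494 + \frac{6 + 4 + 75}{27}\right) \left(-1040\right) = \left(-1494 + \frac{1}{27} \cdot 85\right) \left(-1040\right) = \left(-1494 + \frac{85}{27}\right) \left(-1040\right) = \left(- \frac{40253}{27}\right) \left(-1040\right) = \frac{41863120}{27}$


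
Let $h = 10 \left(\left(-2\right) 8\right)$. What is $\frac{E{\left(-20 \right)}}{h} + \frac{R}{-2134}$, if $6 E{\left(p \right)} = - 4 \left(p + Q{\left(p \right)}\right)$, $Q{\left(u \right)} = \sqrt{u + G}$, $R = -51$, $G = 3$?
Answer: $- \frac{761}{12804} + \frac{i \sqrt{17}}{240} \approx -0.059435 + 0.01718 i$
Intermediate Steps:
$Q{\left(u \right)} = \sqrt{3 + u}$ ($Q{\left(u \right)} = \sqrt{u + 3} = \sqrt{3 + u}$)
$E{\left(p \right)} = - \frac{2 p}{3} - \frac{2 \sqrt{3 + p}}{3}$ ($E{\left(p \right)} = \frac{\left(-4\right) \left(p + \sqrt{3 + p}\right)}{6} = \frac{- 4 p - 4 \sqrt{3 + p}}{6} = - \frac{2 p}{3} - \frac{2 \sqrt{3 + p}}{3}$)
$h = -160$ ($h = 10 \left(-16\right) = -160$)
$\frac{E{\left(-20 \right)}}{h} + \frac{R}{-2134} = \frac{\left(- \frac{2}{3}\right) \left(-20\right) - \frac{2 \sqrt{3 - 20}}{3}}{-160} - \frac{51}{-2134} = \left(\frac{40}{3} - \frac{2 \sqrt{-17}}{3}\right) \left(- \frac{1}{160}\right) - - \frac{51}{2134} = \left(\frac{40}{3} - \frac{2 i \sqrt{17}}{3}\right) \left(- \frac{1}{160}\right) + \frac{51}{2134} = \left(- \frac{1}{12} + \frac{i \sqrt{17}}{240}\right) + \frac{51}{2134} = - \frac{761}{12804} + \frac{i \sqrt{17}}{240}$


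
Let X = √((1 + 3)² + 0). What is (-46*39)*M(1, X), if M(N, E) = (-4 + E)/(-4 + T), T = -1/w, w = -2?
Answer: 0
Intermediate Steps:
T = ½ (T = -1/(-2) = -1*(-½) = ½ ≈ 0.50000)
X = 4 (X = √(4² + 0) = √(16 + 0) = √16 = 4)
M(N, E) = 8/7 - 2*E/7 (M(N, E) = (-4 + E)/(-4 + ½) = (-4 + E)/(-7/2) = (-4 + E)*(-2/7) = 8/7 - 2*E/7)
(-46*39)*M(1, X) = (-46*39)*(8/7 - 2/7*4) = -1794*(8/7 - 8/7) = -1794*0 = 0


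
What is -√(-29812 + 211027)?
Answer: -3*√20135 ≈ -425.69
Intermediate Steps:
-√(-29812 + 211027) = -√181215 = -3*√20135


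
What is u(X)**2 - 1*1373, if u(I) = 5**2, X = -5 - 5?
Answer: -748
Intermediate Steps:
X = -10
u(I) = 25
u(X)**2 - 1*1373 = 25**2 - 1*1373 = 625 - 1373 = -748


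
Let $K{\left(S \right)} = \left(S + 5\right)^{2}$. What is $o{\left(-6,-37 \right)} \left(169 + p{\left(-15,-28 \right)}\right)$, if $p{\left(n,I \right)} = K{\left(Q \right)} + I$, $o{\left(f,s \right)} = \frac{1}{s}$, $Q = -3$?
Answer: $- \frac{145}{37} \approx -3.9189$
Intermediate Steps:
$K{\left(S \right)} = \left(5 + S\right)^{2}$
$p{\left(n,I \right)} = 4 + I$ ($p{\left(n,I \right)} = \left(5 - 3\right)^{2} + I = 2^{2} + I = 4 + I$)
$o{\left(-6,-37 \right)} \left(169 + p{\left(-15,-28 \right)}\right) = \frac{169 + \left(4 - 28\right)}{-37} = - \frac{169 - 24}{37} = \left(- \frac{1}{37}\right) 145 = - \frac{145}{37}$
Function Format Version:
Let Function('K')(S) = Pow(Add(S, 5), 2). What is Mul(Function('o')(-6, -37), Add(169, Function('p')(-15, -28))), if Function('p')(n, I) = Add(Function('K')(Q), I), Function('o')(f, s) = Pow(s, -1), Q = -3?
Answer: Rational(-145, 37) ≈ -3.9189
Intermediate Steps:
Function('K')(S) = Pow(Add(5, S), 2)
Function('p')(n, I) = Add(4, I) (Function('p')(n, I) = Add(Pow(Add(5, -3), 2), I) = Add(Pow(2, 2), I) = Add(4, I))
Mul(Function('o')(-6, -37), Add(169, Function('p')(-15, -28))) = Mul(Pow(-37, -1), Add(169, Add(4, -28))) = Mul(Rational(-1, 37), Add(169, -24)) = Mul(Rational(-1, 37), 145) = Rational(-145, 37)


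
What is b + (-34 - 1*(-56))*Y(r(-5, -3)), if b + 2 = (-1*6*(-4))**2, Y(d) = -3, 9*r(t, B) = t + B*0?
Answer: 508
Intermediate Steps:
r(t, B) = t/9 (r(t, B) = (t + B*0)/9 = (t + 0)/9 = t/9)
b = 574 (b = -2 + (-1*6*(-4))**2 = -2 + (-6*(-4))**2 = -2 + 24**2 = -2 + 576 = 574)
b + (-34 - 1*(-56))*Y(r(-5, -3)) = 574 + (-34 - 1*(-56))*(-3) = 574 + (-34 + 56)*(-3) = 574 + 22*(-3) = 574 - 66 = 508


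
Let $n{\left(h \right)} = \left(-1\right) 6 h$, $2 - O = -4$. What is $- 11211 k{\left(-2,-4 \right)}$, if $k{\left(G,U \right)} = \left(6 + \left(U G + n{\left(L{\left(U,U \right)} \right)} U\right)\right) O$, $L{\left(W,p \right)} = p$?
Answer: $5515812$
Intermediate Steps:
$O = 6$ ($O = 2 - -4 = 2 + 4 = 6$)
$n{\left(h \right)} = - 6 h$
$k{\left(G,U \right)} = 36 - 36 U^{2} + 6 G U$ ($k{\left(G,U \right)} = \left(6 + \left(U G + - 6 U U\right)\right) 6 = \left(6 + \left(G U - 6 U^{2}\right)\right) 6 = \left(6 + \left(- 6 U^{2} + G U\right)\right) 6 = \left(6 - 6 U^{2} + G U\right) 6 = 36 - 36 U^{2} + 6 G U$)
$- 11211 k{\left(-2,-4 \right)} = - 11211 \left(36 - 36 \left(-4\right)^{2} + 6 \left(-2\right) \left(-4\right)\right) = - 11211 \left(36 - 576 + 48\right) = \left(-11211\right) \left(-492\right) = 5515812$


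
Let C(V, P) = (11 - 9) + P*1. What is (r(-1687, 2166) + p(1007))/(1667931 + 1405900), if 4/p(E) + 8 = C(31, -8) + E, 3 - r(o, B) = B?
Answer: -2147855/3052314183 ≈ -0.00070368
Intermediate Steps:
C(V, P) = 2 + P
r(o, B) = 3 - B
p(E) = 4/(-14 + E) (p(E) = 4/(-8 + ((2 - 8) + E)) = 4/(-8 + (-6 + E)) = 4/(-14 + E))
(r(-1687, 2166) + p(1007))/(1667931 + 1405900) = ((3 - 1*2166) + 4/(-14 + 1007))/(1667931 + 1405900) = ((3 - 2166) + 4/993)/3073831 = (-2163 + 4*(1/993))*(1/3073831) = (-2163 + 4/993)*(1/3073831) = -2147855/993*1/3073831 = -2147855/3052314183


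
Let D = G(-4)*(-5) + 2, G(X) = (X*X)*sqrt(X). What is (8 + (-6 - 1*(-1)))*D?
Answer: 6 - 480*I ≈ 6.0 - 480.0*I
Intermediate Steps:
G(X) = X**(5/2) (G(X) = X**2*sqrt(X) = X**(5/2))
D = 2 - 160*I (D = (-4)**(5/2)*(-5) + 2 = (32*I)*(-5) + 2 = -160*I + 2 = 2 - 160*I ≈ 2.0 - 160.0*I)
(8 + (-6 - 1*(-1)))*D = (8 + (-6 - 1*(-1)))*(2 - 160*I) = (8 + (-6 + 1))*(2 - 160*I) = (8 - 5)*(2 - 160*I) = 3*(2 - 160*I) = 6 - 480*I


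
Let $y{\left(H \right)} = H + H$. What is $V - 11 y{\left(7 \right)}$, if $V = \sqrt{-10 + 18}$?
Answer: $-154 + 2 \sqrt{2} \approx -151.17$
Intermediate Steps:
$V = 2 \sqrt{2}$ ($V = \sqrt{8} = 2 \sqrt{2} \approx 2.8284$)
$y{\left(H \right)} = 2 H$
$V - 11 y{\left(7 \right)} = 2 \sqrt{2} - 11 \cdot 2 \cdot 7 = 2 \sqrt{2} - 154 = -154 + 2 \sqrt{2}$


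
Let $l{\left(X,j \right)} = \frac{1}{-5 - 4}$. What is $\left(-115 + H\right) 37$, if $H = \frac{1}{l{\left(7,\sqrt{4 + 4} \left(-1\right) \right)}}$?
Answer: $-4588$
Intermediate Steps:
$l{\left(X,j \right)} = - \frac{1}{9}$ ($l{\left(X,j \right)} = \frac{1}{-9} = - \frac{1}{9}$)
$H = -9$ ($H = \frac{1}{- \frac{1}{9}} = -9$)
$\left(-115 + H\right) 37 = \left(-115 - 9\right) 37 = \left(-124\right) 37 = -4588$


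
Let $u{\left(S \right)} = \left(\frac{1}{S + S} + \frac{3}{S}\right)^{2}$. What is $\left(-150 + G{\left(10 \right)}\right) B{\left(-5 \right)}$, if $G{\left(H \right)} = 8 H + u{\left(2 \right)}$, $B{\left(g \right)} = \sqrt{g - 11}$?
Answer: $- \frac{1071 i}{4} \approx - 267.75 i$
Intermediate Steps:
$B{\left(g \right)} = \sqrt{-11 + g}$
$u{\left(S \right)} = \frac{49}{4 S^{2}}$ ($u{\left(S \right)} = \left(\frac{1}{2 S} + \frac{3}{S}\right)^{2} = \left(\frac{7}{2 S}\right)^{2} = \frac{49}{4 S^{2}}$)
$G{\left(H \right)} = \frac{49}{16} + 8 H$ ($G{\left(H \right)} = 8 H + \frac{49}{4 \cdot 4} = 8 H + \frac{49}{4} \cdot \frac{1}{4} = 8 H + \frac{49}{16} = \frac{49}{16} + 8 H$)
$\left(-150 + G{\left(10 \right)}\right) B{\left(-5 \right)} = \left(-150 + \left(\frac{49}{16} + 8 \cdot 10\right)\right) \sqrt{-11 - 5} = \left(-150 + \left(\frac{49}{16} + 80\right)\right) \sqrt{-16} = \left(-150 + \frac{1329}{16}\right) 4 i = - \frac{1071 \cdot 4 i}{16} = - \frac{1071 i}{4}$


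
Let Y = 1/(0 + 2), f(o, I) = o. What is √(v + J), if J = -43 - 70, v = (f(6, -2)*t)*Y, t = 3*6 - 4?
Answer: I*√71 ≈ 8.4261*I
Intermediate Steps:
t = 14 (t = 18 - 4 = 14)
Y = ½ (Y = 1/2 = ½ ≈ 0.50000)
v = 42 (v = (6*14)*(½) = 84*(½) = 42)
J = -113
√(v + J) = √(42 - 113) = √(-71) = I*√71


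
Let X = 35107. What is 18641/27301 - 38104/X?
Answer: -385847717/958456207 ≈ -0.40257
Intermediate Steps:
18641/27301 - 38104/X = 18641/27301 - 38104/35107 = -385847717/958456207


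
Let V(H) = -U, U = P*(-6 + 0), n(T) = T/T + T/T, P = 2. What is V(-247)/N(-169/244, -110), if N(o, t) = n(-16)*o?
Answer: -1464/169 ≈ -8.6627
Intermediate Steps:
n(T) = 2 (n(T) = 1 + 1 = 2)
U = -12 (U = 2*(-6 + 0) = 2*(-6) = -12)
V(H) = 12 (V(H) = -1*(-12) = 12)
N(o, t) = 2*o
V(-247)/N(-169/244, -110) = 12/((2*(-169/244))) = 12/(-169/122) = 12*(-122/169) = -1464/169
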